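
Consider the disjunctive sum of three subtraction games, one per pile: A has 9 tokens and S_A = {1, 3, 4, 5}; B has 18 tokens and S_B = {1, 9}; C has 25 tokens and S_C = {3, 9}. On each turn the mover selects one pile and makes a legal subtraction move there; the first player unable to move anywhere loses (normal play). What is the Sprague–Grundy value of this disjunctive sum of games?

1

Pile A, S = {1, 3, 4, 5}:
G(0) = 0
G(1) = mex{0} = 1
G(2) = mex{1} = 0
G(3) = mex{0,0} = 1
G(4) = mex{1,1,0} = 2
G(5) = mex{2,0,1,0} = 3
G(6) = mex{3,1,0,1} = 2
G(7) = mex{2,2,1,0} = 3
G(8) = mex{3,3,2,1} = 0
G(9) = mex{0,2,3,2} = 1
G_A(9) = 1.
Pile B, S = {1, 9}:
G(0) = 0
G(1) = mex{0} = 1
G(2) = mex{1} = 0
G(3) = mex{0} = 1
G(4) = mex{1} = 0
G(5) = mex{0} = 1
G(6) = mex{1} = 0
G(7) = mex{0} = 1
G(8) = mex{1} = 0
G(9) = mex{0,0} = 1
G(10) = mex{1,1} = 0
G(11) = mex{0,0} = 1
G(12) = mex{1,1} = 0
G(13) = mex{0,0} = 1
G(14) = mex{1,1} = 0
G(15) = mex{0,0} = 1
G(16) = mex{1,1} = 0
G(17) = mex{0,0} = 1
G(18) = mex{1,1} = 0
G_B(18) = 0.
Pile C, S = {3, 9}:
n :  0  1  2  3  4  5  6  7  8  9 10 11 12 13 14 15 16 17 18 19 20 21 22 23 24 25
G :  0  0  0  1  1  1  0  0  0  1  1  1  0  0  0  1  1  1  0  0  0  1  1  1  0  0
G_C(25) = 0.
Combined Grundy value = 1 ⊕ 0 ⊕ 0 = 1.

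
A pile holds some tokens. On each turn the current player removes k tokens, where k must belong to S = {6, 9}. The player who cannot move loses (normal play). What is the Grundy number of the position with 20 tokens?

0

n :  0  1  2  3  4  5  6  7  8  9 10 11 12 13 14 15 16 17 18 19 20
G :  0  0  0  0  0  0  1  1  1  1  1  1  2  2  2  0  0  0  0  0  0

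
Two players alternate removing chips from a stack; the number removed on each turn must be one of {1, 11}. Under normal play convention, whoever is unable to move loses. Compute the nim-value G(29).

1

G(0) = 0
G(1) = mex{0} = 1
G(2) = mex{1} = 0
G(3) = mex{0} = 1
G(4) = mex{1} = 0
G(5) = mex{0} = 1
G(6) = mex{1} = 0
G(7) = mex{0} = 1
G(8) = mex{1} = 0
G(9) = mex{0} = 1
G(10) = mex{1} = 0
G(11) = mex{0,0} = 1
G(12) = mex{1,1} = 0
G(13) = mex{0,0} = 1
G(14) = mex{1,1} = 0
G(15) = mex{0,0} = 1
G(16) = mex{1,1} = 0
G(17) = mex{0,0} = 1
G(18) = mex{1,1} = 0
G(19) = mex{0,0} = 1
G(20) = mex{1,1} = 0
G(21) = mex{0,0} = 1
G(22) = mex{1,1} = 0
G(23) = mex{0,0} = 1
G(24) = mex{1,1} = 0
G(25) = mex{0,0} = 1
G(26) = mex{1,1} = 0
G(27) = mex{0,0} = 1
G(28) = mex{1,1} = 0
G(29) = mex{0,0} = 1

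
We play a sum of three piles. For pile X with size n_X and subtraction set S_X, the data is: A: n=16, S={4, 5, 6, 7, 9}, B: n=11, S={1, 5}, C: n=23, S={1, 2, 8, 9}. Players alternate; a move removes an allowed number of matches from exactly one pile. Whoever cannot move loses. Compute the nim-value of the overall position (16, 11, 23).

Pile A, S = {4, 5, 6, 7, 9}:
n :  0  1  2  3  4  5  6  7  8  9 10 11 12 13 14 15 16
G :  0  0  0  0  1  1  1  1  2  2  2  2  3  0  0  0  0
G_A(16) = 0.
Pile B, S = {1, 5}:
n :  0  1  2  3  4  5  6  7  8  9 10 11
G :  0  1  0  1  0  1  0  1  0  1  0  1
G_B(11) = 1.
Pile C, S = {1, 2, 8, 9}:
n :  0  1  2  3  4  5  6  7  8  9 10 11 12 13 14 15 16 17 18 19 20 21 22 23
G :  0  1  2  0  1  2  0  1  2  3  0  1  2  0  1  2  0  1  2  3  0  1  2  0
G_C(23) = 0.
Combined Grundy value = 0 ⊕ 1 ⊕ 0 = 1.

1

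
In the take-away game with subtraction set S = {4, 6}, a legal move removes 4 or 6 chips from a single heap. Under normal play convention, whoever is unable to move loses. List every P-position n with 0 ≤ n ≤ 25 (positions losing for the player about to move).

0, 1, 2, 3, 10, 11, 12, 13, 20, 21, 22, 23

n :  0  1  2  3  4  5  6  7  8  9 10 11 12 13 14 15 16 17 18 19 20 21 22 23 24 25
G :  0  0  0  0  1  1  1  1  2  2  0  0  0  0  1  1  1  1  2  2  0  0  0  0  1  1
P-positions are exactly the n with G(n) = 0.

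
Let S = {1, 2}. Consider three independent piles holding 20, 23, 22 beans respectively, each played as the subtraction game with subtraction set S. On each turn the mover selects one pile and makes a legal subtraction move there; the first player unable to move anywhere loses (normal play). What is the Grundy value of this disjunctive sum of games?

All piles use S = {1, 2}:
G(0) = 0
G(1) = mex{0} = 1
G(2) = mex{1,0} = 2
G(3) = mex{2,1} = 0
G(4) = mex{0,2} = 1
G(5) = mex{1,0} = 2
G(6) = mex{2,1} = 0
G(7) = mex{0,2} = 1
G(8) = mex{1,0} = 2
G(9) = mex{2,1} = 0
G(10) = mex{0,2} = 1
G(11) = mex{1,0} = 2
G(12) = mex{2,1} = 0
G(13) = mex{0,2} = 1
G(14) = mex{1,0} = 2
G(15) = mex{2,1} = 0
G(16) = mex{0,2} = 1
G(17) = mex{1,0} = 2
G(18) = mex{2,1} = 0
G(19) = mex{0,2} = 1
G(20) = mex{1,0} = 2
G(21) = mex{2,1} = 0
G(22) = mex{0,2} = 1
G(23) = mex{1,0} = 2
Pile A: G(20) = 2.
Pile B: G(23) = 2.
Pile C: G(22) = 1.
Combined Grundy value = 2 ⊕ 2 ⊕ 1 = 1.

1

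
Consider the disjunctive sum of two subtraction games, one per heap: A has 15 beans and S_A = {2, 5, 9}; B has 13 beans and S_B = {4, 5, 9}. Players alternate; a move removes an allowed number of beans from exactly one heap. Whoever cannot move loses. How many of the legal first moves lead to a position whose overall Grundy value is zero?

Heap A, S = {2, 5, 9}:
G(0) = 0
G(1) = mex{} = 0
G(2) = mex{0} = 1
G(3) = mex{0} = 1
G(4) = mex{1} = 0
G(5) = mex{1,0} = 2
G(6) = mex{0,0} = 1
G(7) = mex{2,1} = 0
G(8) = mex{1,1} = 0
G(9) = mex{0,0,0} = 1
G(10) = mex{0,2,0} = 1
G(11) = mex{1,1,1} = 0
G(12) = mex{1,0,1} = 2
G(13) = mex{0,0,0} = 1
G(14) = mex{2,1,2} = 0
G(15) = mex{1,1,1} = 0
G_A(15) = 0.
Heap B, S = {4, 5, 9}:
G(0) = 0
G(1) = mex{} = 0
G(2) = mex{} = 0
G(3) = mex{} = 0
G(4) = mex{0} = 1
G(5) = mex{0,0} = 1
G(6) = mex{0,0} = 1
G(7) = mex{0,0} = 1
G(8) = mex{1,0} = 2
G(9) = mex{1,1,0} = 2
G(10) = mex{1,1,0} = 2
G(11) = mex{1,1,0} = 2
G(12) = mex{2,1,0} = 3
G(13) = mex{2,2,1} = 0
G_B(13) = 0.
Combined Grundy value = 0 ⊕ 0 = 0.
A winning move leaves total XOR = 0, i.e. changes one component's Grundy value g to g ⊕ X where X is the current total.
Heap A: target g' = 0⊕0 = 0, but every legal move changes the Grundy value (mex property), so 0 moves.
Heap B: target g' = 0⊕0 = 0, but every legal move changes the Grundy value (mex property), so 0 moves.

0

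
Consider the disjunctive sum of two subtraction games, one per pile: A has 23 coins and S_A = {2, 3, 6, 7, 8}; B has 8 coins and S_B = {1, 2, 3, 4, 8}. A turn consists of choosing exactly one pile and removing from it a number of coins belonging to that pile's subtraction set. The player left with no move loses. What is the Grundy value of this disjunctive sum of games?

1

Pile A, S = {2, 3, 6, 7, 8}:
n :  0  1  2  3  4  5  6  7  8  9 10 11 12 13 14 15 16 17 18 19 20 21 22 23
G :  0  0  1  1  2  0  3  1  2  2  0  3  1  2  0  0  1  1  2  0  3  1  2  2
G_A(23) = 2.
Pile B, S = {1, 2, 3, 4, 8}:
G(0) = 0
G(1) = mex{0} = 1
G(2) = mex{1,0} = 2
G(3) = mex{2,1,0} = 3
G(4) = mex{3,2,1,0} = 4
G(5) = mex{4,3,2,1} = 0
G(6) = mex{0,4,3,2} = 1
G(7) = mex{1,0,4,3} = 2
G(8) = mex{2,1,0,4,0} = 3
G_B(8) = 3.
Combined Grundy value = 2 ⊕ 3 = 1.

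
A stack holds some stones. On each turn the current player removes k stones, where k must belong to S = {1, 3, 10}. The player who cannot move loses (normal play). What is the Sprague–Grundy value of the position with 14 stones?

1

n :  0  1  2  3  4  5  6  7  8  9 10 11 12 13 14
G :  0  1  0  1  0  1  0  1  0  1  2  3  2  0  1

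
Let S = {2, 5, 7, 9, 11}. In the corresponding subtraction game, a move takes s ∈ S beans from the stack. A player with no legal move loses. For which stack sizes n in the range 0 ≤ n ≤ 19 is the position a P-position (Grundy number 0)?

0, 1, 4, 14, 17, 18

n :  0  1  2  3  4  5  6  7  8  9 10 11 12 13 14 15 16 17 18 19
G :  0  0  1  1  0  2  1  3  2  2  3  3  4  4  0  5  1  0  0  1
P-positions are exactly the n with G(n) = 0.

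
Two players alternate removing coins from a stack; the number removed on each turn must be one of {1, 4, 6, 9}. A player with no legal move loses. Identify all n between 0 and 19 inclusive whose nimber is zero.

0, 2, 5, 7, 10, 12, 15, 17

n :  0  1  2  3  4  5  6  7  8  9 10 11 12 13 14 15 16 17 18 19
G :  0  1  0  1  2  0  1  0  1  2  0  1  0  1  2  0  1  0  1  2
P-positions are exactly the n with G(n) = 0.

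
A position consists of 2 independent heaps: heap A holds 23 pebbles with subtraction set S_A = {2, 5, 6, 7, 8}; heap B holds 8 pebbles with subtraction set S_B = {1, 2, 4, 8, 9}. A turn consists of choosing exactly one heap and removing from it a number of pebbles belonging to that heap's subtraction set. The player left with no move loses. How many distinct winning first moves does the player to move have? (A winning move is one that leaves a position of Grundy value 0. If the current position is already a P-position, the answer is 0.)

Heap A, S = {2, 5, 6, 7, 8}:
n :  0  1  2  3  4  5  6  7  8  9 10 11 12 13 14 15 16 17 18 19 20 21 22 23
G :  0  0  1  1  0  2  1  3  2  2  3  3  4  0  0  1  1  0  2  1  3  2  2  3
G_A(23) = 3.
Heap B, S = {1, 2, 4, 8, 9}:
G(0) = 0
G(1) = mex{0} = 1
G(2) = mex{1,0} = 2
G(3) = mex{2,1} = 0
G(4) = mex{0,2,0} = 1
G(5) = mex{1,0,1} = 2
G(6) = mex{2,1,2} = 0
G(7) = mex{0,2,0} = 1
G(8) = mex{1,0,1,0} = 2
G_B(8) = 2.
Combined Grundy value = 3 ⊕ 2 = 1.
A winning move leaves total XOR = 0, i.e. changes one component's Grundy value g to g ⊕ X where X is the current total.
Heap A: need g' = 3⊕1 = 2. Options: 23−2→G=2, 23−5→G=2, 23−6→G=0, 23−7→G=1, 23−8→G=1. Hits: 2.
Heap B: need g' = 2⊕1 = 3. Options: 8−1→G=1, 8−2→G=0, 8−4→G=1, 8−8→G=0. Hits: 0.

2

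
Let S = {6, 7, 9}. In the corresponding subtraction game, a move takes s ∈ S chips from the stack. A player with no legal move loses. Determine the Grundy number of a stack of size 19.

0

n :  0  1  2  3  4  5  6  7  8  9 10 11 12 13 14 15 16 17 18 19
G :  0  0  0  0  0  0  1  1  1  1  1  1  2  2  2  0  0  0  0  0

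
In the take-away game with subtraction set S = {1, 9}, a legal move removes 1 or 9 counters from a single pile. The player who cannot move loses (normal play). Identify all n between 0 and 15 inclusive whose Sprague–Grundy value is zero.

G(0) = 0
G(1) = mex{0} = 1
G(2) = mex{1} = 0
G(3) = mex{0} = 1
G(4) = mex{1} = 0
G(5) = mex{0} = 1
G(6) = mex{1} = 0
G(7) = mex{0} = 1
G(8) = mex{1} = 0
G(9) = mex{0,0} = 1
G(10) = mex{1,1} = 0
G(11) = mex{0,0} = 1
G(12) = mex{1,1} = 0
G(13) = mex{0,0} = 1
G(14) = mex{1,1} = 0
G(15) = mex{0,0} = 1
P-positions are exactly the n with G(n) = 0.

0, 2, 4, 6, 8, 10, 12, 14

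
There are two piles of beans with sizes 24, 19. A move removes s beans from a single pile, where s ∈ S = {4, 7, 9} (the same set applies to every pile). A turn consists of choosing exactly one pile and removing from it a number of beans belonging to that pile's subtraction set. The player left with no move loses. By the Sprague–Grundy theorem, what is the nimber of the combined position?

All piles use S = {4, 7, 9}:
n :  0  1  2  3  4  5  6  7  8  9 10 11 12 13 14 15 16 17 18 19 20 21 22 23 24
G :  0  0  0  0  1  1  1  1  2  2  2  2  3  0  0  0  0  1  1  1  1  2  2  2  2
Pile A: G(24) = 2.
Pile B: G(19) = 1.
Combined Grundy value = 2 ⊕ 1 = 3.

3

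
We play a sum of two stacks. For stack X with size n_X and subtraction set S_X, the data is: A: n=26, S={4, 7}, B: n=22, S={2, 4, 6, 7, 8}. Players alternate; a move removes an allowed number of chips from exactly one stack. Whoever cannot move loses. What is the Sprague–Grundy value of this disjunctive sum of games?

0

Stack A, S = {4, 7}:
n :  0  1  2  3  4  5  6  7  8  9 10 11 12 13 14 15 16 17 18 19 20 21 22 23 24 25 26
G :  0  0  0  0  1  1  1  1  2  2  2  0  0  0  0  1  1  1  1  2  2  2  0  0  0  0  1
G_A(26) = 1.
Stack B, S = {2, 4, 6, 7, 8}:
G(0) = 0
G(1) = mex{} = 0
G(2) = mex{0} = 1
G(3) = mex{0} = 1
G(4) = mex{1,0} = 2
G(5) = mex{1,0} = 2
G(6) = mex{2,1,0} = 3
G(7) = mex{2,1,0,0} = 3
G(8) = mex{3,2,1,0,0} = 4
G(9) = mex{3,2,1,1,0} = 4
G(10) = mex{4,3,2,1,1} = 0
G(11) = mex{4,3,2,2,1} = 0
G(12) = mex{0,4,3,2,2} = 1
G(13) = mex{0,4,3,3,2} = 1
G(14) = mex{1,0,4,3,3} = 2
G(15) = mex{1,0,4,4,3} = 2
G(16) = mex{2,1,0,4,4} = 3
G(17) = mex{2,1,0,0,4} = 3
G(18) = mex{3,2,1,0,0} = 4
G(19) = mex{3,2,1,1,0} = 4
G(20) = mex{4,3,2,1,1} = 0
G(21) = mex{4,3,2,2,1} = 0
G(22) = mex{0,4,3,2,2} = 1
G_B(22) = 1.
Combined Grundy value = 1 ⊕ 1 = 0.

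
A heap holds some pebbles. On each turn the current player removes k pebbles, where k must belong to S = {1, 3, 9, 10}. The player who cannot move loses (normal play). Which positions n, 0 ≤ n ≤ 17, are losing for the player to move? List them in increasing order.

n :  0  1  2  3  4  5  6  7  8  9 10 11 12 13 14 15 16 17
G :  0  1  0  1  0  1  0  1  0  1  2  3  2  3  2  3  2  3
P-positions are exactly the n with G(n) = 0.

0, 2, 4, 6, 8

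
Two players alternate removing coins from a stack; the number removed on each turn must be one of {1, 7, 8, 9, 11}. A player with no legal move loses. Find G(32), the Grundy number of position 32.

G(0) = 0
G(1) = mex{0} = 1
G(2) = mex{1} = 0
G(3) = mex{0} = 1
G(4) = mex{1} = 0
G(5) = mex{0} = 1
G(6) = mex{1} = 0
G(7) = mex{0,0} = 1
G(8) = mex{1,1,0} = 2
G(9) = mex{2,0,1,0} = 3
G(10) = mex{3,1,0,1} = 2
G(11) = mex{2,0,1,0,0} = 3
G(12) = mex{3,1,0,1,1} = 2
G(13) = mex{2,0,1,0,0} = 3
G(14) = mex{3,1,0,1,1} = 2
G(15) = mex{2,2,1,0,0} = 3
G(16) = mex{3,3,2,1,1} = 0
G(17) = mex{0,2,3,2,0} = 1
G(18) = mex{1,3,2,3,1} = 0
G(19) = mex{0,2,3,2,2} = 1
G(20) = mex{1,3,2,3,3} = 0
G(21) = mex{0,2,3,2,2} = 1
G(22) = mex{1,3,2,3,3} = 0
G(23) = mex{0,0,3,2,2} = 1
G(24) = mex{1,1,0,3,3} = 2
G(25) = mex{2,0,1,0,2} = 3
G(26) = mex{3,1,0,1,3} = 2
G(27) = mex{2,0,1,0,0} = 3
G(28) = mex{3,1,0,1,1} = 2
G(29) = mex{2,0,1,0,0} = 3
G(30) = mex{3,1,0,1,1} = 2
G(31) = mex{2,2,1,0,0} = 3
G(32) = mex{3,3,2,1,1} = 0

0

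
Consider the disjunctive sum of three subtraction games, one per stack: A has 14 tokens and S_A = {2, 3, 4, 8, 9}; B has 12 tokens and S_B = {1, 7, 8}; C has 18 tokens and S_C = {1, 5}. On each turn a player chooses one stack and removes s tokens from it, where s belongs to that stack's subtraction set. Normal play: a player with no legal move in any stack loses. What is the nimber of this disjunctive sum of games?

3

Stack A, S = {2, 3, 4, 8, 9}:
n :  0  1  2  3  4  5  6  7  8  9 10 11 12 13 14
G :  0  0  1  1  2  2  0  0  1  1  2  2  0  0  1
G_A(14) = 1.
Stack B, S = {1, 7, 8}:
n :  0  1  2  3  4  5  6  7  8  9 10 11 12
G :  0  1  0  1  0  1  0  1  2  3  2  3  2
G_B(12) = 2.
Stack C, S = {1, 5}:
G(0) = 0
G(1) = mex{0} = 1
G(2) = mex{1} = 0
G(3) = mex{0} = 1
G(4) = mex{1} = 0
G(5) = mex{0,0} = 1
G(6) = mex{1,1} = 0
G(7) = mex{0,0} = 1
G(8) = mex{1,1} = 0
G(9) = mex{0,0} = 1
G(10) = mex{1,1} = 0
G(11) = mex{0,0} = 1
G(12) = mex{1,1} = 0
G(13) = mex{0,0} = 1
G(14) = mex{1,1} = 0
G(15) = mex{0,0} = 1
G(16) = mex{1,1} = 0
G(17) = mex{0,0} = 1
G(18) = mex{1,1} = 0
G_C(18) = 0.
Combined Grundy value = 1 ⊕ 2 ⊕ 0 = 3.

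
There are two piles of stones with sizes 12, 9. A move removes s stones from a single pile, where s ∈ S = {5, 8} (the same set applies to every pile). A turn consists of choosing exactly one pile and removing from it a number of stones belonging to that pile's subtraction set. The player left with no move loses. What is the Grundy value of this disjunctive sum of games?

All piles use S = {5, 8}:
n :  0  1  2  3  4  5  6  7  8  9 10 11 12
G :  0  0  0  0  0  1  1  1  1  1  2  2  2
Pile A: G(12) = 2.
Pile B: G(9) = 1.
Combined Grundy value = 2 ⊕ 1 = 3.

3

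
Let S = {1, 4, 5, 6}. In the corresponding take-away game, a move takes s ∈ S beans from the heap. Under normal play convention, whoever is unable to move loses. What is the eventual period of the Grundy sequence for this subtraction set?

9

n :  0  1  2  3  4  5  6  7  8  9 10 11 12 13 14 15 16 17 18 19
G :  0  1  0  1  2  3  2  3  4  0  1  0  1  2  3  2  3  4  0  1
G(n+9) = G(n) holds for n = 0,…,5 (a full window of length max(S) = 6), so the sequence is purely periodic with period 9.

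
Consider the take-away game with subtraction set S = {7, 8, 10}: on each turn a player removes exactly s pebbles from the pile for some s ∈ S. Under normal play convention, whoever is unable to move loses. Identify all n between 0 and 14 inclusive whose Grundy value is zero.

0, 1, 2, 3, 4, 5, 6

G(0) = 0
G(1) = mex{} = 0
G(2) = mex{} = 0
G(3) = mex{} = 0
G(4) = mex{} = 0
G(5) = mex{} = 0
G(6) = mex{} = 0
G(7) = mex{0} = 1
G(8) = mex{0,0} = 1
G(9) = mex{0,0} = 1
G(10) = mex{0,0,0} = 1
G(11) = mex{0,0,0} = 1
G(12) = mex{0,0,0} = 1
G(13) = mex{0,0,0} = 1
G(14) = mex{1,0,0} = 2
P-positions are exactly the n with G(n) = 0.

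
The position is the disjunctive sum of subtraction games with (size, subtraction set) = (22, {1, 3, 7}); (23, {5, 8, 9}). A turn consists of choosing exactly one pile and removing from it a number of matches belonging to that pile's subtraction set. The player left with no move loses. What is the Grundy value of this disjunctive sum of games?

1

Pile A, S = {1, 3, 7}:
G(0) = 0
G(1) = mex{0} = 1
G(2) = mex{1} = 0
G(3) = mex{0,0} = 1
G(4) = mex{1,1} = 0
G(5) = mex{0,0} = 1
G(6) = mex{1,1} = 0
G(7) = mex{0,0,0} = 1
G(8) = mex{1,1,1} = 0
G(9) = mex{0,0,0} = 1
G(10) = mex{1,1,1} = 0
G(11) = mex{0,0,0} = 1
G(12) = mex{1,1,1} = 0
G(13) = mex{0,0,0} = 1
G(14) = mex{1,1,1} = 0
G(15) = mex{0,0,0} = 1
G(16) = mex{1,1,1} = 0
G(17) = mex{0,0,0} = 1
G(18) = mex{1,1,1} = 0
G(19) = mex{0,0,0} = 1
G(20) = mex{1,1,1} = 0
G(21) = mex{0,0,0} = 1
G(22) = mex{1,1,1} = 0
G_A(22) = 0.
Pile B, S = {5, 8, 9}:
G(0) = 0
G(1) = mex{} = 0
G(2) = mex{} = 0
G(3) = mex{} = 0
G(4) = mex{} = 0
G(5) = mex{0} = 1
G(6) = mex{0} = 1
G(7) = mex{0} = 1
G(8) = mex{0,0} = 1
G(9) = mex{0,0,0} = 1
G(10) = mex{1,0,0} = 2
G(11) = mex{1,0,0} = 2
G(12) = mex{1,0,0} = 2
G(13) = mex{1,1,0} = 2
G(14) = mex{1,1,1} = 0
G(15) = mex{2,1,1} = 0
G(16) = mex{2,1,1} = 0
G(17) = mex{2,1,1} = 0
G(18) = mex{2,2,1} = 0
G(19) = mex{0,2,2} = 1
G(20) = mex{0,2,2} = 1
G(21) = mex{0,2,2} = 1
G(22) = mex{0,0,2} = 1
G(23) = mex{0,0,0} = 1
G_B(23) = 1.
Combined Grundy value = 0 ⊕ 1 = 1.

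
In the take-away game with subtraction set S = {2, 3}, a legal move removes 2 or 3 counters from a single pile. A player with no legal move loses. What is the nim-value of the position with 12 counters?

G(0) = 0
G(1) = mex{} = 0
G(2) = mex{0} = 1
G(3) = mex{0,0} = 1
G(4) = mex{1,0} = 2
G(5) = mex{1,1} = 0
G(6) = mex{2,1} = 0
G(7) = mex{0,2} = 1
G(8) = mex{0,0} = 1
G(9) = mex{1,0} = 2
G(10) = mex{1,1} = 0
G(11) = mex{2,1} = 0
G(12) = mex{0,2} = 1

1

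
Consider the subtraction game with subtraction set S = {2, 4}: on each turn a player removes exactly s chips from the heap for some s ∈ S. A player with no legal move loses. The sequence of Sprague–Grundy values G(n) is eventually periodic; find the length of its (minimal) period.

6

n :  0  1  2  3  4  5  6  7  8  9 10 11 12 13 14
G :  0  0  1  1  2  2  0  0  1  1  2  2  0  0  1
G(n+6) = G(n) holds for n = 0,…,3 (a full window of length max(S) = 4), so the sequence is purely periodic with period 6.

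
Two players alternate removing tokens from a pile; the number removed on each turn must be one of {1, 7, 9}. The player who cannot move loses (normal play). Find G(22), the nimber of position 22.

n :  0  1  2  3  4  5  6  7  8  9 10 11 12 13 14 15 16 17 18 19 20 21 22
G :  0  1  0  1  0  1  0  1  0  1  0  1  0  1  0  1  0  1  0  1  0  1  0

0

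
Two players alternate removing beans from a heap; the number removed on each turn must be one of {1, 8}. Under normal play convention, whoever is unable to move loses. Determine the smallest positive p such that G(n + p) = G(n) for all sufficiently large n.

9

G(0) = 0
G(1) = mex{0} = 1
G(2) = mex{1} = 0
G(3) = mex{0} = 1
G(4) = mex{1} = 0
G(5) = mex{0} = 1
G(6) = mex{1} = 0
G(7) = mex{0} = 1
G(8) = mex{1,0} = 2
G(9) = mex{2,1} = 0
G(10) = mex{0,0} = 1
G(11) = mex{1,1} = 0
G(12) = mex{0,0} = 1
G(13) = mex{1,1} = 0
G(14) = mex{0,0} = 1
G(15) = mex{1,1} = 0
G(16) = mex{0,2} = 1
G(17) = mex{1,0} = 2
G(18) = mex{2,1} = 0
G(19) = mex{0,0} = 1
G(n+9) = G(n) holds for n = 0,…,7 (a full window of length max(S) = 8), so the sequence is purely periodic with period 9.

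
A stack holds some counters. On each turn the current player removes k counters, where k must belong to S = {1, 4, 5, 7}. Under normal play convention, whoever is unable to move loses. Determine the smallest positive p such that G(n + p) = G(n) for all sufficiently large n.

8

G(0) = 0
G(1) = mex{0} = 1
G(2) = mex{1} = 0
G(3) = mex{0} = 1
G(4) = mex{1,0} = 2
G(5) = mex{2,1,0} = 3
G(6) = mex{3,0,1} = 2
G(7) = mex{2,1,0,0} = 3
G(8) = mex{3,2,1,1} = 0
G(9) = mex{0,3,2,0} = 1
G(10) = mex{1,2,3,1} = 0
G(11) = mex{0,3,2,2} = 1
G(12) = mex{1,0,3,3} = 2
G(13) = mex{2,1,0,2} = 3
G(14) = mex{3,0,1,3} = 2
G(15) = mex{2,1,0,0} = 3
G(16) = mex{3,2,1,1} = 0
G(17) = mex{0,3,2,0} = 1
G(n+8) = G(n) holds for n = 0,…,6 (a full window of length max(S) = 7), so the sequence is purely periodic with period 8.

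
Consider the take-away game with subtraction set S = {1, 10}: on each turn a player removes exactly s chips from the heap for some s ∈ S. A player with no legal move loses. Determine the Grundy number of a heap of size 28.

0

G(0) = 0
G(1) = mex{0} = 1
G(2) = mex{1} = 0
G(3) = mex{0} = 1
G(4) = mex{1} = 0
G(5) = mex{0} = 1
G(6) = mex{1} = 0
G(7) = mex{0} = 1
G(8) = mex{1} = 0
G(9) = mex{0} = 1
G(10) = mex{1,0} = 2
G(11) = mex{2,1} = 0
G(12) = mex{0,0} = 1
G(13) = mex{1,1} = 0
G(14) = mex{0,0} = 1
G(15) = mex{1,1} = 0
G(16) = mex{0,0} = 1
G(17) = mex{1,1} = 0
G(18) = mex{0,0} = 1
G(19) = mex{1,1} = 0
G(20) = mex{0,2} = 1
G(21) = mex{1,0} = 2
G(22) = mex{2,1} = 0
G(23) = mex{0,0} = 1
G(24) = mex{1,1} = 0
G(25) = mex{0,0} = 1
G(26) = mex{1,1} = 0
G(27) = mex{0,0} = 1
G(28) = mex{1,1} = 0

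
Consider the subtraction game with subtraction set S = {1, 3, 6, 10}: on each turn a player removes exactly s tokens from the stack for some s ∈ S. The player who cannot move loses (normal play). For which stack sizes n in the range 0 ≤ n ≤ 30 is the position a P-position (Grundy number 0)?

n :  0  1  2  3  4  5  6  7  8  9 10 11 12 13 14 15 16 17 18 19 20 21 22 23 24 25 26 27 28 29 30
G :  0  1  0  1  0  1  2  3  2  0  1  0  1  0  1  2  3  2  0  1  0  1  0  1  2  3  2  0  1  0  1
P-positions are exactly the n with G(n) = 0.

0, 2, 4, 9, 11, 13, 18, 20, 22, 27, 29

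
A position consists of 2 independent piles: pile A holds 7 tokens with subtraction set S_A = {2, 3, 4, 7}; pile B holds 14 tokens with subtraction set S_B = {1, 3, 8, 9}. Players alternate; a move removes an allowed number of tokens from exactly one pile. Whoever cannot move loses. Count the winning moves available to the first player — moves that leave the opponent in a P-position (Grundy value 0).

4

Pile A, S = {2, 3, 4, 7}:
n : 0 1 2 3 4 5 6 7
G : 0 0 1 1 2 2 0 3
G_A(7) = 3.
Pile B, S = {1, 3, 8, 9}:
G(0) = 0
G(1) = mex{0} = 1
G(2) = mex{1} = 0
G(3) = mex{0,0} = 1
G(4) = mex{1,1} = 0
G(5) = mex{0,0} = 1
G(6) = mex{1,1} = 0
G(7) = mex{0,0} = 1
G(8) = mex{1,1,0} = 2
G(9) = mex{2,0,1,0} = 3
G(10) = mex{3,1,0,1} = 2
G(11) = mex{2,2,1,0} = 3
G(12) = mex{3,3,0,1} = 2
G(13) = mex{2,2,1,0} = 3
G(14) = mex{3,3,0,1} = 2
G_B(14) = 2.
Combined Grundy value = 3 ⊕ 2 = 1.
A winning move leaves total XOR = 0, i.e. changes one component's Grundy value g to g ⊕ X where X is the current total.
Pile A: need g' = 3⊕1 = 2. Options: 7−2→G=2, 7−3→G=2, 7−4→G=1, 7−7→G=0. Hits: 2.
Pile B: need g' = 2⊕1 = 3. Options: 14−1→G=3, 14−3→G=3, 14−8→G=0, 14−9→G=1. Hits: 2.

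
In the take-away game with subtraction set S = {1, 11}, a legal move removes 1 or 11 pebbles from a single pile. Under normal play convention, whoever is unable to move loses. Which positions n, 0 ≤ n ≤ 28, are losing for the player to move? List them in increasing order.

0, 2, 4, 6, 8, 10, 12, 14, 16, 18, 20, 22, 24, 26, 28

G(0) = 0
G(1) = mex{0} = 1
G(2) = mex{1} = 0
G(3) = mex{0} = 1
G(4) = mex{1} = 0
G(5) = mex{0} = 1
G(6) = mex{1} = 0
G(7) = mex{0} = 1
G(8) = mex{1} = 0
G(9) = mex{0} = 1
G(10) = mex{1} = 0
G(11) = mex{0,0} = 1
G(12) = mex{1,1} = 0
G(13) = mex{0,0} = 1
G(14) = mex{1,1} = 0
G(15) = mex{0,0} = 1
G(16) = mex{1,1} = 0
G(17) = mex{0,0} = 1
G(18) = mex{1,1} = 0
G(19) = mex{0,0} = 1
G(20) = mex{1,1} = 0
G(21) = mex{0,0} = 1
G(22) = mex{1,1} = 0
G(23) = mex{0,0} = 1
G(24) = mex{1,1} = 0
G(25) = mex{0,0} = 1
G(26) = mex{1,1} = 0
G(27) = mex{0,0} = 1
G(28) = mex{1,1} = 0
P-positions are exactly the n with G(n) = 0.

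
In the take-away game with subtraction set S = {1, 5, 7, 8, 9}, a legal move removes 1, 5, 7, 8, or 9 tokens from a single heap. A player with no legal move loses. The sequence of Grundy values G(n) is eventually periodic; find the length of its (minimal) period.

16

G(0) = 0
G(1) = mex{0} = 1
G(2) = mex{1} = 0
G(3) = mex{0} = 1
G(4) = mex{1} = 0
G(5) = mex{0,0} = 1
G(6) = mex{1,1} = 0
G(7) = mex{0,0,0} = 1
G(8) = mex{1,1,1,0} = 2
G(9) = mex{2,0,0,1,0} = 3
G(10) = mex{3,1,1,0,1} = 2
G(11) = mex{2,0,0,1,0} = 3
G(12) = mex{3,1,1,0,1} = 2
G(13) = mex{2,2,0,1,0} = 3
G(14) = mex{3,3,1,0,1} = 2
G(15) = mex{2,2,2,1,0} = 3
G(16) = mex{3,3,3,2,1} = 0
G(17) = mex{0,2,2,3,2} = 1
G(18) = mex{1,3,3,2,3} = 0
G(19) = mex{0,2,2,3,2} = 1
G(20) = mex{1,3,3,2,3} = 0
G(21) = mex{0,0,2,3,2} = 1
G(22) = mex{1,1,3,2,3} = 0
G(23) = mex{0,0,0,3,2} = 1
G(24) = mex{1,1,1,0,3} = 2
G(25) = mex{2,0,0,1,0} = 3
G(26) = mex{3,1,1,0,1} = 2
G(27) = mex{2,0,0,1,0} = 3
G(28) = mex{3,1,1,0,1} = 2
G(29) = mex{2,2,0,1,0} = 3
G(30) = mex{3,3,1,0,1} = 2
G(31) = mex{2,2,2,1,0} = 3
G(32) = mex{3,3,3,2,1} = 0
G(33) = mex{0,2,2,3,2} = 1
G(n+16) = G(n) holds for n = 0,…,8 (a full window of length max(S) = 9), so the sequence is purely periodic with period 16.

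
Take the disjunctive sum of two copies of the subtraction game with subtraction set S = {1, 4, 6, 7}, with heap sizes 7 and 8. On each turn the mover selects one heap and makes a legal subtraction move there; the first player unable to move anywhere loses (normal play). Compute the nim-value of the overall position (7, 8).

1

All heaps use S = {1, 4, 6, 7}:
G(0) = 0
G(1) = mex{0} = 1
G(2) = mex{1} = 0
G(3) = mex{0} = 1
G(4) = mex{1,0} = 2
G(5) = mex{2,1} = 0
G(6) = mex{0,0,0} = 1
G(7) = mex{1,1,1,0} = 2
G(8) = mex{2,2,0,1} = 3
Heap A: G(7) = 2.
Heap B: G(8) = 3.
Combined Grundy value = 2 ⊕ 3 = 1.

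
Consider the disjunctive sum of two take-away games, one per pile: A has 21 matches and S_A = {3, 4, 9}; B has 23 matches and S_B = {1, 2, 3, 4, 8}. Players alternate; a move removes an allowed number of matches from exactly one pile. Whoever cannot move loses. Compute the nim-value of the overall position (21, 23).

3

Pile A, S = {3, 4, 9}:
G(0) = 0
G(1) = mex{} = 0
G(2) = mex{} = 0
G(3) = mex{0} = 1
G(4) = mex{0,0} = 1
G(5) = mex{0,0} = 1
G(6) = mex{1,0} = 2
G(7) = mex{1,1} = 0
G(8) = mex{1,1} = 0
G(9) = mex{2,1,0} = 3
G(10) = mex{0,2,0} = 1
G(11) = mex{0,0,0} = 1
G(12) = mex{3,0,1} = 2
G(13) = mex{1,3,1} = 0
G(14) = mex{1,1,1} = 0
G(15) = mex{2,1,2} = 0
G(16) = mex{0,2,0} = 1
G(17) = mex{0,0,0} = 1
G(18) = mex{0,0,3} = 1
G(19) = mex{1,0,1} = 2
G(20) = mex{1,1,1} = 0
G(21) = mex{1,1,2} = 0
G_A(21) = 0.
Pile B, S = {1, 2, 3, 4, 8}:
G(0) = 0
G(1) = mex{0} = 1
G(2) = mex{1,0} = 2
G(3) = mex{2,1,0} = 3
G(4) = mex{3,2,1,0} = 4
G(5) = mex{4,3,2,1} = 0
G(6) = mex{0,4,3,2} = 1
G(7) = mex{1,0,4,3} = 2
G(8) = mex{2,1,0,4,0} = 3
G(9) = mex{3,2,1,0,1} = 4
G(10) = mex{4,3,2,1,2} = 0
G(11) = mex{0,4,3,2,3} = 1
G(12) = mex{1,0,4,3,4} = 2
G(13) = mex{2,1,0,4,0} = 3
G(14) = mex{3,2,1,0,1} = 4
G(15) = mex{4,3,2,1,2} = 0
G(16) = mex{0,4,3,2,3} = 1
G(17) = mex{1,0,4,3,4} = 2
G(18) = mex{2,1,0,4,0} = 3
G(19) = mex{3,2,1,0,1} = 4
G(20) = mex{4,3,2,1,2} = 0
G(21) = mex{0,4,3,2,3} = 1
G(22) = mex{1,0,4,3,4} = 2
G(23) = mex{2,1,0,4,0} = 3
G_B(23) = 3.
Combined Grundy value = 0 ⊕ 3 = 3.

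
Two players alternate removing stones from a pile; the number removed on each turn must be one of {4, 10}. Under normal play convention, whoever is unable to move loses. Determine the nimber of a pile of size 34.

G(0) = 0
G(1) = mex{} = 0
G(2) = mex{} = 0
G(3) = mex{} = 0
G(4) = mex{0} = 1
G(5) = mex{0} = 1
G(6) = mex{0} = 1
G(7) = mex{0} = 1
G(8) = mex{1} = 0
G(9) = mex{1} = 0
G(10) = mex{1,0} = 2
G(11) = mex{1,0} = 2
G(12) = mex{0,0} = 1
G(13) = mex{0,0} = 1
G(14) = mex{2,1} = 0
G(15) = mex{2,1} = 0
G(16) = mex{1,1} = 0
G(17) = mex{1,1} = 0
G(18) = mex{0,0} = 1
G(19) = mex{0,0} = 1
G(20) = mex{0,2} = 1
G(21) = mex{0,2} = 1
G(22) = mex{1,1} = 0
G(23) = mex{1,1} = 0
G(24) = mex{1,0} = 2
G(25) = mex{1,0} = 2
G(26) = mex{0,0} = 1
G(27) = mex{0,0} = 1
G(28) = mex{2,1} = 0
G(29) = mex{2,1} = 0
G(30) = mex{1,1} = 0
G(31) = mex{1,1} = 0
G(32) = mex{0,0} = 1
G(33) = mex{0,0} = 1
G(34) = mex{0,2} = 1

1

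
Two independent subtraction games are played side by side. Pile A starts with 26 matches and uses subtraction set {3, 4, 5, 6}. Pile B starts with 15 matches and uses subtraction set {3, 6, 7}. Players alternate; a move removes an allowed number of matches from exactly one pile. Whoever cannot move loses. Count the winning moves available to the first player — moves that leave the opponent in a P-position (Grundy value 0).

Pile A, S = {3, 4, 5, 6}:
n :  0  1  2  3  4  5  6  7  8  9 10 11 12 13 14 15 16 17 18 19 20 21 22 23 24 25 26
G :  0  0  0  1  1  1  2  2  2  0  0  0  1  1  1  2  2  2  0  0  0  1  1  1  2  2  2
G_A(26) = 2.
Pile B, S = {3, 6, 7}:
n :  0  1  2  3  4  5  6  7  8  9 10 11 12 13 14 15
G :  0  0  0  1  1  1  2  2  2  3  0  0  0  1  1  1
G_B(15) = 1.
Combined Grundy value = 2 ⊕ 1 = 3.
A winning move leaves total XOR = 0, i.e. changes one component's Grundy value g to g ⊕ X where X is the current total.
Pile A: need g' = 2⊕3 = 1. Options: 26−3→G=1, 26−4→G=1, 26−5→G=1, 26−6→G=0. Hits: 3.
Pile B: need g' = 1⊕3 = 2. Options: 15−3→G=0, 15−6→G=3, 15−7→G=2. Hits: 1.

4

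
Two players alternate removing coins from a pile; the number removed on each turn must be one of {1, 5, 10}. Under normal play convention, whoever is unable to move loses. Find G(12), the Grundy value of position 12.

G(0) = 0
G(1) = mex{0} = 1
G(2) = mex{1} = 0
G(3) = mex{0} = 1
G(4) = mex{1} = 0
G(5) = mex{0,0} = 1
G(6) = mex{1,1} = 0
G(7) = mex{0,0} = 1
G(8) = mex{1,1} = 0
G(9) = mex{0,0} = 1
G(10) = mex{1,1,0} = 2
G(11) = mex{2,0,1} = 3
G(12) = mex{3,1,0} = 2

2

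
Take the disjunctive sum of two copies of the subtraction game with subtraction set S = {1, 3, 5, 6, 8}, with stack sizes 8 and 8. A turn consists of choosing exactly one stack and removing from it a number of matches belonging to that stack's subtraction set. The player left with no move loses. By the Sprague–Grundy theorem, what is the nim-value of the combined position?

0

All stacks use S = {1, 3, 5, 6, 8}:
n : 0 1 2 3 4 5 6 7 8
G : 0 1 0 1 0 1 2 3 2
Stack A: G(8) = 2.
Stack B: G(8) = 2.
Combined Grundy value = 2 ⊕ 2 = 0.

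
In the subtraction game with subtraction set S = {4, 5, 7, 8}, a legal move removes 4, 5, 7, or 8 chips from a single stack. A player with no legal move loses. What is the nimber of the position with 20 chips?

2

G(0) = 0
G(1) = mex{} = 0
G(2) = mex{} = 0
G(3) = mex{} = 0
G(4) = mex{0} = 1
G(5) = mex{0,0} = 1
G(6) = mex{0,0} = 1
G(7) = mex{0,0,0} = 1
G(8) = mex{1,0,0,0} = 2
G(9) = mex{1,1,0,0} = 2
G(10) = mex{1,1,0,0} = 2
G(11) = mex{1,1,1,0} = 2
G(12) = mex{2,1,1,1} = 0
G(13) = mex{2,2,1,1} = 0
G(14) = mex{2,2,1,1} = 0
G(15) = mex{2,2,2,1} = 0
G(16) = mex{0,2,2,2} = 1
G(17) = mex{0,0,2,2} = 1
G(18) = mex{0,0,2,2} = 1
G(19) = mex{0,0,0,2} = 1
G(20) = mex{1,0,0,0} = 2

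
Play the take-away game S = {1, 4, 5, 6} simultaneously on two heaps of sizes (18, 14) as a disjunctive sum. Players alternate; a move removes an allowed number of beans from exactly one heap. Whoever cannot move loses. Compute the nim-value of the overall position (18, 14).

3

All heaps use S = {1, 4, 5, 6}:
G(0) = 0
G(1) = mex{0} = 1
G(2) = mex{1} = 0
G(3) = mex{0} = 1
G(4) = mex{1,0} = 2
G(5) = mex{2,1,0} = 3
G(6) = mex{3,0,1,0} = 2
G(7) = mex{2,1,0,1} = 3
G(8) = mex{3,2,1,0} = 4
G(9) = mex{4,3,2,1} = 0
G(10) = mex{0,2,3,2} = 1
G(11) = mex{1,3,2,3} = 0
G(12) = mex{0,4,3,2} = 1
G(13) = mex{1,0,4,3} = 2
G(14) = mex{2,1,0,4} = 3
G(15) = mex{3,0,1,0} = 2
G(16) = mex{2,1,0,1} = 3
G(17) = mex{3,2,1,0} = 4
G(18) = mex{4,3,2,1} = 0
Heap A: G(18) = 0.
Heap B: G(14) = 3.
Combined Grundy value = 0 ⊕ 3 = 3.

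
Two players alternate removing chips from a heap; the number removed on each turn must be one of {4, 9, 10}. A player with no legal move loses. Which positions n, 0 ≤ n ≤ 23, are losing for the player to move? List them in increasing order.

0, 1, 2, 3, 8, 14, 15, 16, 21, 22

n :  0  1  2  3  4  5  6  7  8  9 10 11 12 13 14 15 16 17 18 19 20 21 22 23
G :  0  0  0  0  1  1  1  1  0  2  2  2  1  3  0  0  0  2  1  1  1  0  0  2
P-positions are exactly the n with G(n) = 0.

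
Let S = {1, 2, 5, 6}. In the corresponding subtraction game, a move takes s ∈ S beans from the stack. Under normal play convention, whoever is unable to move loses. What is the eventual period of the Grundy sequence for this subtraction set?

7

G(0) = 0
G(1) = mex{0} = 1
G(2) = mex{1,0} = 2
G(3) = mex{2,1} = 0
G(4) = mex{0,2} = 1
G(5) = mex{1,0,0} = 2
G(6) = mex{2,1,1,0} = 3
G(7) = mex{3,2,2,1} = 0
G(8) = mex{0,3,0,2} = 1
G(9) = mex{1,0,1,0} = 2
G(10) = mex{2,1,2,1} = 0
G(11) = mex{0,2,3,2} = 1
G(12) = mex{1,0,0,3} = 2
G(13) = mex{2,1,1,0} = 3
G(14) = mex{3,2,2,1} = 0
G(15) = mex{0,3,0,2} = 1
G(n+7) = G(n) holds for n = 0,…,5 (a full window of length max(S) = 6), so the sequence is purely periodic with period 7.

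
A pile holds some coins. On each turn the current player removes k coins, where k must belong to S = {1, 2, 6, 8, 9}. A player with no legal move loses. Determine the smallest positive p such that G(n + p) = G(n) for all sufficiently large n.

n :  0  1  2  3  4  5  6  7  8  9 10 11 12 13 14 15 16 17
G :  0  1  2  0  1  2  3  0  1  2  0  1  2  3  0  1  2  0
G(n+7) = G(n) holds for n = 0,…,8 (a full window of length max(S) = 9), so the sequence is purely periodic with period 7.

7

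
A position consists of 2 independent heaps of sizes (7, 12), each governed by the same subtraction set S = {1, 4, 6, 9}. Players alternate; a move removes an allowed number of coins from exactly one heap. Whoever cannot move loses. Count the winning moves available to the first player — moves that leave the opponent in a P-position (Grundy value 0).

0

All heaps use S = {1, 4, 6, 9}:
n :  0  1  2  3  4  5  6  7  8  9 10 11 12
G :  0  1  0  1  2  0  1  0  1  2  0  1  0
Heap A: G(7) = 0.
Heap B: G(12) = 0.
Combined Grundy value = 0 ⊕ 0 = 0.
A winning move leaves total XOR = 0, i.e. changes one component's Grundy value g to g ⊕ X where X is the current total.
Heap A: target g' = 0⊕0 = 0, but every legal move changes the Grundy value (mex property), so 0 moves.
Heap B: target g' = 0⊕0 = 0, but every legal move changes the Grundy value (mex property), so 0 moves.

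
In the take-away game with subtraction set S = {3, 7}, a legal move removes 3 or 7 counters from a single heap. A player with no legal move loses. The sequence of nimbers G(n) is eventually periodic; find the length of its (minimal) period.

G(0) = 0
G(1) = mex{} = 0
G(2) = mex{} = 0
G(3) = mex{0} = 1
G(4) = mex{0} = 1
G(5) = mex{0} = 1
G(6) = mex{1} = 0
G(7) = mex{1,0} = 2
G(8) = mex{1,0} = 2
G(9) = mex{0,0} = 1
G(10) = mex{2,1} = 0
G(11) = mex{2,1} = 0
G(12) = mex{1,1} = 0
G(13) = mex{0,0} = 1
G(14) = mex{0,2} = 1
G(15) = mex{0,2} = 1
G(16) = mex{1,1} = 0
G(17) = mex{1,0} = 2
G(18) = mex{1,0} = 2
G(19) = mex{0,0} = 1
G(20) = mex{2,1} = 0
G(21) = mex{2,1} = 0
G(n+10) = G(n) holds for n = 0,…,6 (a full window of length max(S) = 7), so the sequence is purely periodic with period 10.

10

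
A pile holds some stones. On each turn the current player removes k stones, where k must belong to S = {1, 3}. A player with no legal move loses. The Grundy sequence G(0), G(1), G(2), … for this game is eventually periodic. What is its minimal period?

G(0) = 0
G(1) = mex{0} = 1
G(2) = mex{1} = 0
G(3) = mex{0,0} = 1
G(4) = mex{1,1} = 0
G(5) = mex{0,0} = 1
G(6) = mex{1,1} = 0
G(7) = mex{0,0} = 1
G(8) = mex{1,1} = 0
G(9) = mex{0,0} = 1
G(10) = mex{1,1} = 0
G(11) = mex{0,0} = 1
G(12) = mex{1,1} = 0
G(13) = mex{0,0} = 1
G(14) = mex{1,1} = 0
G(n+2) = G(n) holds for n = 0,…,2 (a full window of length max(S) = 3), so the sequence is purely periodic with period 2.

2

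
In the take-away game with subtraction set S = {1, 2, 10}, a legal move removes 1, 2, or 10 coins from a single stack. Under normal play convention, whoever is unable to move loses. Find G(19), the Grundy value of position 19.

1

G(0) = 0
G(1) = mex{0} = 1
G(2) = mex{1,0} = 2
G(3) = mex{2,1} = 0
G(4) = mex{0,2} = 1
G(5) = mex{1,0} = 2
G(6) = mex{2,1} = 0
G(7) = mex{0,2} = 1
G(8) = mex{1,0} = 2
G(9) = mex{2,1} = 0
G(10) = mex{0,2,0} = 1
G(11) = mex{1,0,1} = 2
G(12) = mex{2,1,2} = 0
G(13) = mex{0,2,0} = 1
G(14) = mex{1,0,1} = 2
G(15) = mex{2,1,2} = 0
G(16) = mex{0,2,0} = 1
G(17) = mex{1,0,1} = 2
G(18) = mex{2,1,2} = 0
G(19) = mex{0,2,0} = 1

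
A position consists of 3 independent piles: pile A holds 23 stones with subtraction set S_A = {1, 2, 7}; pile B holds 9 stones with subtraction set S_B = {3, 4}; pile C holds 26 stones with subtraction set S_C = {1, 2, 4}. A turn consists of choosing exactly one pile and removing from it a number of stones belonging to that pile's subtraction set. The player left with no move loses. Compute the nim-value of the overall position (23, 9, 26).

Pile A, S = {1, 2, 7}:
G(0) = 0
G(1) = mex{0} = 1
G(2) = mex{1,0} = 2
G(3) = mex{2,1} = 0
G(4) = mex{0,2} = 1
G(5) = mex{1,0} = 2
G(6) = mex{2,1} = 0
G(7) = mex{0,2,0} = 1
G(8) = mex{1,0,1} = 2
G(9) = mex{2,1,2} = 0
G(10) = mex{0,2,0} = 1
G(11) = mex{1,0,1} = 2
G(12) = mex{2,1,2} = 0
G(13) = mex{0,2,0} = 1
G(14) = mex{1,0,1} = 2
G(15) = mex{2,1,2} = 0
G(16) = mex{0,2,0} = 1
G(17) = mex{1,0,1} = 2
G(18) = mex{2,1,2} = 0
G(19) = mex{0,2,0} = 1
G(20) = mex{1,0,1} = 2
G(21) = mex{2,1,2} = 0
G(22) = mex{0,2,0} = 1
G(23) = mex{1,0,1} = 2
G_A(23) = 2.
Pile B, S = {3, 4}:
G(0) = 0
G(1) = mex{} = 0
G(2) = mex{} = 0
G(3) = mex{0} = 1
G(4) = mex{0,0} = 1
G(5) = mex{0,0} = 1
G(6) = mex{1,0} = 2
G(7) = mex{1,1} = 0
G(8) = mex{1,1} = 0
G(9) = mex{2,1} = 0
G_B(9) = 0.
Pile C, S = {1, 2, 4}:
n :  0  1  2  3  4  5  6  7  8  9 10 11 12 13 14 15 16 17 18 19 20 21 22 23 24 25 26
G :  0  1  2  0  1  2  0  1  2  0  1  2  0  1  2  0  1  2  0  1  2  0  1  2  0  1  2
G_C(26) = 2.
Combined Grundy value = 2 ⊕ 0 ⊕ 2 = 0.

0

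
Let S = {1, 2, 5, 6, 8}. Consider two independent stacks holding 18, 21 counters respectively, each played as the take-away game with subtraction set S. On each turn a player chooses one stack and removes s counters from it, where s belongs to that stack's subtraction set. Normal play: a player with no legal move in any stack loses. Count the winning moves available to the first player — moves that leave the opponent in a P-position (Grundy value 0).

All stacks use S = {1, 2, 5, 6, 8}:
n :  0  1  2  3  4  5  6  7  8  9 10 11 12 13 14 15 16 17 18 19 20 21
G :  0  1  2  0  1  2  3  0  1  2  0  1  2  3  0  1  2  0  1  2  3  0
Stack A: G(18) = 1.
Stack B: G(21) = 0.
Combined Grundy value = 1 ⊕ 0 = 1.
A winning move leaves total XOR = 0, i.e. changes one component's Grundy value g to g ⊕ X where X is the current total.
Stack A: need g' = 1⊕1 = 0. Options: 18−1→G=0, 18−2→G=2, 18−5→G=3, 18−6→G=2, 18−8→G=0. Hits: 2.
Stack B: need g' = 0⊕1 = 1. Options: 21−1→G=3, 21−2→G=2, 21−5→G=2, 21−6→G=1, 21−8→G=3. Hits: 1.

3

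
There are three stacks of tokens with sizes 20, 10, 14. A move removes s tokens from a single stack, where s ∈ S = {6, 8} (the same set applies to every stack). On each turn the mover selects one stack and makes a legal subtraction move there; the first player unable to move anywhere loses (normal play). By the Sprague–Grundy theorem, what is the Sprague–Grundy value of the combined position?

0

All stacks use S = {6, 8}:
G(0) = 0
G(1) = mex{} = 0
G(2) = mex{} = 0
G(3) = mex{} = 0
G(4) = mex{} = 0
G(5) = mex{} = 0
G(6) = mex{0} = 1
G(7) = mex{0} = 1
G(8) = mex{0,0} = 1
G(9) = mex{0,0} = 1
G(10) = mex{0,0} = 1
G(11) = mex{0,0} = 1
G(12) = mex{1,0} = 2
G(13) = mex{1,0} = 2
G(14) = mex{1,1} = 0
G(15) = mex{1,1} = 0
G(16) = mex{1,1} = 0
G(17) = mex{1,1} = 0
G(18) = mex{2,1} = 0
G(19) = mex{2,1} = 0
G(20) = mex{0,2} = 1
Stack A: G(20) = 1.
Stack B: G(10) = 1.
Stack C: G(14) = 0.
Combined Grundy value = 1 ⊕ 1 ⊕ 0 = 0.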